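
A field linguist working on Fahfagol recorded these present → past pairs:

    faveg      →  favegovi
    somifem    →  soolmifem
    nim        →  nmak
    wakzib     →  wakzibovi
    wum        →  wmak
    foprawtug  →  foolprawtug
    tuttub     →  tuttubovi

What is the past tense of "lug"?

wum and somifem both end in -m yet inflect differently (wmak, soolmifem), so the final letter is not what conditions the rule; the number of vowels is.
"lug" has 1 vowel. The stems with 1 vowel (wum → wmak, nim → nmak) delete the last vowel and add -ak.
The other patterns: stems with 2 vowels add -ovi; stems with 3 vowels insert -ol- after the first vowel.
So lug → lgak.

lgak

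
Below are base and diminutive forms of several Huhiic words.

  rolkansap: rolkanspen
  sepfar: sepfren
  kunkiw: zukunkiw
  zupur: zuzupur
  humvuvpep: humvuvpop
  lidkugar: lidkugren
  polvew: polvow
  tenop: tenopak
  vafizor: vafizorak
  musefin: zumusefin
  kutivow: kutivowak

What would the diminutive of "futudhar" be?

polvew and kutivow both end in -w yet inflect differently (polvow, kutivowak), so the final letter is not what conditions the rule; the last vowel is.
"futudhar" has last vowel 'a'. The stems whose last vowel is 'a' (lidkugar → lidkugren, rolkansap → rolkanspen, sepfar → sepfren) delete the last vowel and add -en.
So futudhar → futudhren.

futudhren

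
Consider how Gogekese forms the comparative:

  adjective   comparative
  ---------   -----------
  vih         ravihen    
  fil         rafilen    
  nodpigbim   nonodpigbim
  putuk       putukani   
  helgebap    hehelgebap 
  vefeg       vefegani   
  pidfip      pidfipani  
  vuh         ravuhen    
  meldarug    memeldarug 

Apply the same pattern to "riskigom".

ririskigom

"riskigom" has 3 vowels. The stems with 3 vowels (nodpigbim → nonodpigbim, helgebap → hehelgebap, meldarug → memeldarug) repeat the first consonant+vowel as a prefix.
The other patterns: stems with 1 vowel add ra- … -en around the stem; stems with 2 vowels add -ani.
So riskigom → ririskigom.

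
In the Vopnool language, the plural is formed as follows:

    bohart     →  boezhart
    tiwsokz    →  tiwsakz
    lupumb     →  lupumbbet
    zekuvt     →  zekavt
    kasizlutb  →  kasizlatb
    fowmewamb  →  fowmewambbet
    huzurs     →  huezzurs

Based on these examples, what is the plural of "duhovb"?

duhavb

bohart and zekuvt both end in -t yet inflect differently (boezhart, zekavt), so the final letter is not what conditions the rule; the second-to-last letter is.
"duhovb" has second-to-last letter 'v'. The one such stem in the data (zekuvt → zekavt) changes the last vowel to 'a' (as do tiwsokz, kasizlutb), so the same rule applies.
The other patterns: stems whose second-to-last letter is 'r' insert -ez- after the first vowel; stems whose second-to-last letter is 'm' double the final consonant and add -et.
So duhovb → duhavb.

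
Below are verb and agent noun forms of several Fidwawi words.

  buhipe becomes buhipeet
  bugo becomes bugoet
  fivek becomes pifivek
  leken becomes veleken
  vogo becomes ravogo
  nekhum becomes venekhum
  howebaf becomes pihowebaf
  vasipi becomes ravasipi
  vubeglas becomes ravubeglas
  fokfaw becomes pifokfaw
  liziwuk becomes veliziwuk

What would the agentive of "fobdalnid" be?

pifobdalnid

"fobdalnid" begins with f-. The stems beginning with f- (fokfaw → pifokfaw, fivek → pifivek) add the prefix pi-.
The other patterns: stems beginning with v- add the prefix ra-; stems beginning with l- or n- add the prefix ve-; stems beginning with b- add -et.
So fobdalnid → pifobdalnid.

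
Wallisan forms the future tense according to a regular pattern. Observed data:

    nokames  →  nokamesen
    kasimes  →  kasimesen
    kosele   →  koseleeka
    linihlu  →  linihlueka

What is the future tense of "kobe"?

"kobe" ends in a vowel. The stems ending in a vowel (kosele → koseleeka, linihlu → linihlueka) add -eka.
The other pattern: stems ending in a consonant add -en.
So kobe → kobeeka.

kobeeka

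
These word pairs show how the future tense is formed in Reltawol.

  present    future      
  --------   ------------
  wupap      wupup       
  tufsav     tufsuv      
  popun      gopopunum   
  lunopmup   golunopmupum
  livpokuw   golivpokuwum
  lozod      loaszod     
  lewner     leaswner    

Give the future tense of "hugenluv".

gohugenluvum

"hugenluv" has last vowel 'u'. The stems whose last vowel is 'u' (popun → gopopunum, lunopmup → golunopmupum, livpokuw → golivpokuwum) add go- … -um around the stem.
The other patterns: stems whose last vowel is 'a' change the last vowel to 'u'; stems whose last vowel is 'e' or 'o' insert -as- after the first vowel.
So hugenluv → gohugenluvum.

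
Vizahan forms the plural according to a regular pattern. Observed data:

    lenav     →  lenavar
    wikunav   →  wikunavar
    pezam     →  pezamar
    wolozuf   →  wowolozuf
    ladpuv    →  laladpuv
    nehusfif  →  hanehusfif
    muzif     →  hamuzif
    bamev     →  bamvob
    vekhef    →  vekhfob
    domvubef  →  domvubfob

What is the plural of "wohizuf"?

wowohizuf

lenav and ladpuv both end in -v yet inflect differently (lenavar, laladpuv), so the final letter is not what conditions the rule; the last vowel is.
"wohizuf" has last vowel 'u'. The stems whose last vowel is 'u' (wolozuf → wowolozuf, ladpuv → laladpuv) repeat the first consonant+vowel as a prefix.
The other patterns: stems whose last vowel is 'a' add -ar; stems whose last vowel is 'i' add the prefix ha-; stems whose last vowel is 'e' delete the last vowel and add -ob.
So wohizuf → wowohizuf.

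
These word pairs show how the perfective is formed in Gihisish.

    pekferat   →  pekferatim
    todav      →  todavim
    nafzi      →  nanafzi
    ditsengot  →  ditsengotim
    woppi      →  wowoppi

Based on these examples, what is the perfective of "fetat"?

nafzi and todav both have 2 vowels yet inflect differently (nanafzi, todavim), so the number of vowels is not what conditions the rule; whether the stem ends in a vowel or a consonant is.
"fetat" ends in a consonant. The stems ending in a consonant (ditsengot → ditsengotim, todav → todavim, pekferat → pekferatim) add -im.
So fetat → fetatim.

fetatim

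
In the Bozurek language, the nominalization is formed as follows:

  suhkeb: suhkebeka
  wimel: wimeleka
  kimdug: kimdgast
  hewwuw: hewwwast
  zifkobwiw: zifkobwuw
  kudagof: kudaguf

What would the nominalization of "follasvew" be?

"follasvew" has last vowel 'e'. The stems whose last vowel is 'e' (suhkeb → suhkebeka, wimel → wimeleka) add -eka.
So follasvew → follasveweka.

follasveweka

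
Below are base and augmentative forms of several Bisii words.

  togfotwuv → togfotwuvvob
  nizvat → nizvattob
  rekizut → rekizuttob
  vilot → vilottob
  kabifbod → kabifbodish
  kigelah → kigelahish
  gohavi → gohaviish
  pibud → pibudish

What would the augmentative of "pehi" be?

pehiish

"pehi" ends in -i. The one such stem in the data (gohavi → gohaviish) adds -ish, so the same rule applies.
So pehi → pehiish.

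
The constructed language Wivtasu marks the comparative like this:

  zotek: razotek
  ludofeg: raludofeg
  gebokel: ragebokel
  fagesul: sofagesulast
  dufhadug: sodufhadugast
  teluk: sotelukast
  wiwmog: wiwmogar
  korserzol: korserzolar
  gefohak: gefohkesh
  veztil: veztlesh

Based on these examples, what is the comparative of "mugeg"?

ramugeg

gebokel and fagesul both end in -l yet inflect differently (ragebokel, sofagesulast), so the final letter is not what conditions the rule; the last vowel is.
"mugeg" has last vowel 'e'. The stems whose last vowel is 'e' (zotek → razotek, ludofeg → raludofeg, gebokel → ragebokel) add the prefix ra-.
The other patterns: stems whose last vowel is 'u' add so- … -ast around the stem; stems whose last vowel is 'o' add -ar; stems whose last vowel is 'a' or 'i' delete the last vowel and add -esh.
So mugeg → ramugeg.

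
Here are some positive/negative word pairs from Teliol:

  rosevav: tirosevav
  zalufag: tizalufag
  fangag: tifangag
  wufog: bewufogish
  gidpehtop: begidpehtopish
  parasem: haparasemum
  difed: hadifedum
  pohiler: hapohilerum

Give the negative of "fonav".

tifonav

"fonav" has last vowel 'a'. The stems whose last vowel is 'a' (rosevav → tirosevav, zalufag → tizalufag, fangag → tifangag) add the prefix ti-.
So fonav → tifonav.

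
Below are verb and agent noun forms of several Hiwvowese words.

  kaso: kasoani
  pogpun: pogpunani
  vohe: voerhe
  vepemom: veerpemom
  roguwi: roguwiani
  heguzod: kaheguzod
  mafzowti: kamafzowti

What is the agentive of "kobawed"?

"kobawed" begins with k-. The one such stem in the data (kaso → kasoani) adds -ani, so the same rule applies.
The other patterns: stems beginning with h- or m- add the prefix ka-; stems beginning with v- insert -er- after the first vowel.
So kobawed → kobawedani.

kobawedani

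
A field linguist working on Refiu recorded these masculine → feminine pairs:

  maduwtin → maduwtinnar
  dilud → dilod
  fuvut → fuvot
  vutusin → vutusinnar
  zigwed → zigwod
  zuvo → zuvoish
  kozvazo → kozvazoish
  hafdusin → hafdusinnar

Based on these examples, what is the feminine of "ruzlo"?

zuvo and zigwed both begin with z- yet inflect differently (zuvoish, zigwod), so the first letter is not what conditions the rule; the final letter is.
"ruzlo" ends in -o. The stems ending in -o (kozvazo → kozvazoish, zuvo → zuvoish) add -ish.
The other patterns: stems ending in -n double the final consonant and add -ar; stems ending in -d or -t change the last vowel to 'o'.
So ruzlo → ruzloish.

ruzloish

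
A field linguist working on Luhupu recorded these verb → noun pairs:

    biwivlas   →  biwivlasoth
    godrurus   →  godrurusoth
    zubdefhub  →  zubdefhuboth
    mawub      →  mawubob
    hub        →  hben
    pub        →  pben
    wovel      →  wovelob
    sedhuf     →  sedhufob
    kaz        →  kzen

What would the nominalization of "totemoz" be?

totemozoth

hub and mawub both end in -b yet inflect differently (hben, mawubob), so the final letter is not what conditions the rule; the number of vowels is.
"totemoz" has 3 vowels. The stems with 3 vowels (zubdefhub → zubdefhuboth, biwivlas → biwivlasoth, godrurus → godrurusoth) add -oth.
The other patterns: stems with 1 vowel delete the last vowel and add -en; stems with 2 vowels add -ob.
So totemoz → totemozoth.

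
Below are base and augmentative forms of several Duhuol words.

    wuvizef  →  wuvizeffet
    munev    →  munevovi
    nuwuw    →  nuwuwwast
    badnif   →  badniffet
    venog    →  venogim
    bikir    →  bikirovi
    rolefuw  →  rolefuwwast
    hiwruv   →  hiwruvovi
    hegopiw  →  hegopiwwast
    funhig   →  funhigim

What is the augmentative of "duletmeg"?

funhig and hegopiw both have last vowel 'i' yet inflect differently (funhigim, hegopiwwast), so the last vowel is not what conditions the rule; the final letter is.
"duletmeg" ends in -g. The stems ending in -g (funhig → funhigim, venog → venogim) add -im.
The other patterns: stems ending in -w double the final consonant and add -ast; stems ending in -f double the final consonant and add -et; stems ending in -r or -v add -ovi.
So duletmeg → duletmegim.

duletmegim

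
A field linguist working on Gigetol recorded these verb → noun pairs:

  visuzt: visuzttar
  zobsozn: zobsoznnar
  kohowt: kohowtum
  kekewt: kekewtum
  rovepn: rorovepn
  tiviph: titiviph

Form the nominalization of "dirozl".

visuzt and kohowt both end in -t yet inflect differently (visuzttar, kohowtum), so the final letter is not what conditions the rule; the second-to-last letter is.
"dirozl" has second-to-last letter 'z'. The stems whose second-to-last letter is 'z' (visuzt → visuzttar, zobsozn → zobsoznnar) double the final consonant and add -ar.
So dirozl → dirozllar.

dirozllar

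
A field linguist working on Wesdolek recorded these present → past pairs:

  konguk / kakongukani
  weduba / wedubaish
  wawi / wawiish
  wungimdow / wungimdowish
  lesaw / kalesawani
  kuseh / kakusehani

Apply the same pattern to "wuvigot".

wuvigotish

wungimdow and lesaw both end in -w yet inflect differently (wungimdowish, kalesawani), so the final letter is not what conditions the rule; the first letter is.
"wuvigot" begins with w-. The stems beginning with w- (wawi → wawiish, wungimdow → wungimdowish, weduba → wedubaish) add -ish.
The other pattern: stems beginning with k- or l- add ka- … -ani around the stem.
So wuvigot → wuvigotish.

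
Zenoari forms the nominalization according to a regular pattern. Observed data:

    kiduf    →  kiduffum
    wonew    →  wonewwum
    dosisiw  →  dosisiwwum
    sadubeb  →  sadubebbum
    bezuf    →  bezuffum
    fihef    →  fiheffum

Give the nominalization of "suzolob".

suzolobbum

Every pair shown (kiduf → kiduffum, wonew → wonewwum, dosisiw → dosisiwwum, …) follows the same rule: double the final consonant and add -um.
So suzolob → suzolobbum.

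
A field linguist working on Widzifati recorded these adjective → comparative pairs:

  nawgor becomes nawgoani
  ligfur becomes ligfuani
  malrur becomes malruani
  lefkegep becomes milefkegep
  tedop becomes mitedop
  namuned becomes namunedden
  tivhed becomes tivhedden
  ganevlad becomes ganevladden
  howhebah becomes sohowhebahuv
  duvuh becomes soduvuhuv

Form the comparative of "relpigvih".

"relpigvih" ends in -h. The stems ending in -h (howhebah → sohowhebahuv, duvuh → soduvuhuv) add so- … -uv around the stem.
The other patterns: stems ending in -r drop the final letter and add -ani; stems ending in -p add the prefix mi-; stems ending in -d double the final consonant and add -en.
So relpigvih → sorelpigvihuv.

sorelpigvihuv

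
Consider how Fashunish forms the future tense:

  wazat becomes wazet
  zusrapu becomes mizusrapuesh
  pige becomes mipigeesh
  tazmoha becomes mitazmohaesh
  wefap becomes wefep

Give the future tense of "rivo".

tazmoha and wefap both have last vowel 'a' yet inflect differently (mitazmohaesh, wefep), so the last vowel is not what conditions the rule; whether the stem ends in a vowel or a consonant is.
"rivo" ends in a vowel. The stems ending in a vowel (pige → mipigeesh, tazmoha → mitazmohaesh, zusrapu → mizusrapuesh) add mi- … -esh around the stem.
So rivo → mirivoesh.

mirivoesh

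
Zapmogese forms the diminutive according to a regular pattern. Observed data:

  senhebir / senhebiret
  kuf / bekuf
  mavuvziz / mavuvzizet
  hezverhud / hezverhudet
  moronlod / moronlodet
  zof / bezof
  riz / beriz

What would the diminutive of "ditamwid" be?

ditamwidet

mavuvziz and riz both end in -z yet inflect differently (mavuvzizet, beriz), so the final letter is not what conditions the rule; the number of vowels is.
"ditamwid" has 3 vowels. The stems with 3 vowels (senhebir → senhebiret, moronlod → moronlodet, mavuvziz → mavuvzizet) add -et.
The other pattern: stems with 1 vowel add the prefix be-.
So ditamwid → ditamwidet.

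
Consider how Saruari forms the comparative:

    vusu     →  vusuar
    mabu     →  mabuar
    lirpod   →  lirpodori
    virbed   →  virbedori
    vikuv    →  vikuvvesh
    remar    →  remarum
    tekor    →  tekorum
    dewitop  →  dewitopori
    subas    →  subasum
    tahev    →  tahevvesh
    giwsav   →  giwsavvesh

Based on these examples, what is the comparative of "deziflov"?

virbed and tahev both have last vowel 'e' yet inflect differently (virbedori, tahevvesh), so the last vowel is not what conditions the rule; the final letter is.
"deziflov" ends in -v. The stems ending in -v (tahev → tahevvesh, vikuv → vikuvvesh, giwsav → giwsavvesh) double the final consonant and add -esh.
The other patterns: stems ending in -d or -p add -ori; stems ending in -u add -ar; stems ending in -r or -s add -um.
So deziflov → deziflovvesh.

deziflovvesh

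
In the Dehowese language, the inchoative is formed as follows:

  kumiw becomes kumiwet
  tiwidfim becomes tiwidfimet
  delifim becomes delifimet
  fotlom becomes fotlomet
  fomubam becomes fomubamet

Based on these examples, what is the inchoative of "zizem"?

Every pair shown (kumiw → kumiwet, tiwidfim → tiwidfimet, delifim → delifimet, …) follows the same rule: add -et.
So zizem → zizemet.

zizemet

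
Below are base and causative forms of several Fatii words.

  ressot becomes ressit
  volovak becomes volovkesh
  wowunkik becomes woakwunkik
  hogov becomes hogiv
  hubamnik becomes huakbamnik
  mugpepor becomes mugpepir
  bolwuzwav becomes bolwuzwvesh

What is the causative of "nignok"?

nignik

hogov and bolwuzwav both end in -v yet inflect differently (hogiv, bolwuzwvesh), so the final letter is not what conditions the rule; the last vowel is.
"nignok" has last vowel 'o'. The stems whose last vowel is 'o' (ressot → ressit, mugpepor → mugpepir, hogov → hogiv) change the last vowel to 'i'.
The other patterns: stems whose last vowel is 'i' insert -ak- after the first vowel; stems whose last vowel is 'a' delete the last vowel and add -esh.
So nignok → nignik.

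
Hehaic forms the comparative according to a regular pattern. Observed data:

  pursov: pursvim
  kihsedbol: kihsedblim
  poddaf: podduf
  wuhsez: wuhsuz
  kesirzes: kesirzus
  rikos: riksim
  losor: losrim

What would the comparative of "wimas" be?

wimus

rikos and kesirzes both end in -s yet inflect differently (riksim, kesirzus), so the final letter is not what conditions the rule; the last vowel is.
"wimas" has last vowel 'a'. The one such stem in the data (poddaf → podduf) changes the last vowel to 'u' (as do kesirzes, wuhsez), so the same rule applies.
The other pattern: stems whose last vowel is 'o' delete the last vowel and add -im.
So wimas → wimus.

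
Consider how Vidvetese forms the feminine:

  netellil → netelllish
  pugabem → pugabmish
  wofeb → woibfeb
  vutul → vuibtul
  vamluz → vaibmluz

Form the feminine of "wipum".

wiibpum

netellil and vutul both end in -l yet inflect differently (netelllish, vuibtul), so the final letter is not what conditions the rule; the number of vowels is.
"wipum" has 2 vowels. The stems with 2 vowels (wofeb → woibfeb, vutul → vuibtul, vamluz → vaibmluz) insert -ib- after the first vowel.
The other pattern: stems with 3 vowels delete the last vowel and add -ish.
So wipum → wiibpum.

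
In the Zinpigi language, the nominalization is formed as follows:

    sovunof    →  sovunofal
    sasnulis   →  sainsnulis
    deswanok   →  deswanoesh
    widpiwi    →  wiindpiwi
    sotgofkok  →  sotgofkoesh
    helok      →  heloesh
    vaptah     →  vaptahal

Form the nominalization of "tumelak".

tumelaesh

"tumelak" ends in -k. The stems ending in -k (helok → heloesh, sotgofkok → sotgofkoesh, deswanok → deswanoesh) drop the final letter and add -esh.
So tumelak → tumelaesh.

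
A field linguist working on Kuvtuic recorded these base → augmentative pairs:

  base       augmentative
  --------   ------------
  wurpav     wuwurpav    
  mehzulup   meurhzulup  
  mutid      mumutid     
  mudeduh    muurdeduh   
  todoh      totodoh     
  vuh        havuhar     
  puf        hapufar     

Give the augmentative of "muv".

vuh and todoh both end in -h yet inflect differently (havuhar, totodoh), so the final letter is not what conditions the rule; the number of vowels is.
"muv" has 1 vowel. The stems with 1 vowel (vuh → havuhar, puf → hapufar) add ha- … -ar around the stem.
The other patterns: stems with 2 vowels repeat the first consonant+vowel as a prefix; stems with 3 vowels insert -ur- after the first vowel.
So muv → hamuvar.

hamuvar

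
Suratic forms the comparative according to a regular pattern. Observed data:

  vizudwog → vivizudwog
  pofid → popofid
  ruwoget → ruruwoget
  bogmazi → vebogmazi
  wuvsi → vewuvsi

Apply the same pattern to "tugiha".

vetugiha

pofid and bogmazi both have last vowel 'i' yet inflect differently (popofid, vebogmazi), so the last vowel is not what conditions the rule; whether the stem ends in a vowel or a consonant is.
"tugiha" ends in a vowel. The stems ending in a vowel (bogmazi → vebogmazi, wuvsi → vewuvsi) add the prefix ve-.
The other pattern: stems ending in a consonant repeat the first consonant+vowel as a prefix.
So tugiha → vetugiha.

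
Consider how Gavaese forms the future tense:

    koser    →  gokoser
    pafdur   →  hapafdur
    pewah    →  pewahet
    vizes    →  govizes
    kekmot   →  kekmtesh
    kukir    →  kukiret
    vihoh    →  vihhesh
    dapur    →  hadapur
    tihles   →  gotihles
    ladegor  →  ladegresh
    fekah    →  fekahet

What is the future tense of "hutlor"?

ladegor and pafdur both end in -r yet inflect differently (ladegresh, hapafdur), so the final letter is not what conditions the rule; the last vowel is.
"hutlor" has last vowel 'o'. The stems whose last vowel is 'o' (vihoh → vihhesh, ladegor → ladegresh, kekmot → kekmtesh) delete the last vowel and add -esh.
The other patterns: stems whose last vowel is 'u' add the prefix ha-; stems whose last vowel is 'e' add the prefix go-; stems whose last vowel is 'a' or 'i' add -et.
So hutlor → hutlresh.

hutlresh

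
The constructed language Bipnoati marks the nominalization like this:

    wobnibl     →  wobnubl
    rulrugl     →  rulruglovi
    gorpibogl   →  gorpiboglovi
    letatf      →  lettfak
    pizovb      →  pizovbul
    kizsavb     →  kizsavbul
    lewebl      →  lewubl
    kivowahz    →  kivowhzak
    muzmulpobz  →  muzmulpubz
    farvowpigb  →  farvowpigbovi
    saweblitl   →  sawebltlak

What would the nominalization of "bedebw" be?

farvowpigb and pizovb both end in -b yet inflect differently (farvowpigbovi, pizovbul), so the final letter is not what conditions the rule; the second-to-last letter is.
"bedebw" has second-to-last letter 'b'. The stems whose second-to-last letter is 'b' (wobnibl → wobnubl, muzmulpobz → muzmulpubz, lewebl → lewubl) change the last vowel to 'u'.
The other patterns: stems whose second-to-last letter is 'g' add -ovi; stems whose second-to-last letter is 'v' add -ul; stems whose second-to-last letter is 'h' or 't' delete the last vowel and add -ak.
So bedebw → bedubw.

bedubw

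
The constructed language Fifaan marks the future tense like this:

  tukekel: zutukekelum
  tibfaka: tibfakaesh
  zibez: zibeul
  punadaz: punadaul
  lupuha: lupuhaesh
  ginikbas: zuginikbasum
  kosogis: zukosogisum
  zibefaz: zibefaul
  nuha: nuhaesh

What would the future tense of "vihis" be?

"vihis" ends in -s. The stems ending in -s (kosogis → zukosogisum, ginikbas → zuginikbasum) add zu- … -um around the stem.
The other patterns: stems ending in -z drop the final letter and add -ul; stems ending in -a add -esh.
So vihis → zuvihisum.

zuvihisum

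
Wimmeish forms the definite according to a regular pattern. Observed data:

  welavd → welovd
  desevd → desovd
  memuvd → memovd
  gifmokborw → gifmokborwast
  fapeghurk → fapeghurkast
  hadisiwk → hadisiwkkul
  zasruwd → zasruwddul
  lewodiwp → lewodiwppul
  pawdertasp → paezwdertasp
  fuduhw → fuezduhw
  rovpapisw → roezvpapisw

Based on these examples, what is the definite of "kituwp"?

kituwppul

fapeghurk and hadisiwk both end in -k yet inflect differently (fapeghurkast, hadisiwkkul), so the final letter is not what conditions the rule; the second-to-last letter is.
"kituwp" has second-to-last letter 'w'. The stems whose second-to-last letter is 'w' (hadisiwk → hadisiwkkul, zasruwd → zasruwddul, lewodiwp → lewodiwppul) double the final consonant and add -ul.
The other patterns: stems whose second-to-last letter is 'v' change the last vowel to 'o'; stems whose second-to-last letter is 'r' add -ast; stems whose second-to-last letter is 'h' or 's' insert -ez- after the first vowel.
So kituwp → kituwppul.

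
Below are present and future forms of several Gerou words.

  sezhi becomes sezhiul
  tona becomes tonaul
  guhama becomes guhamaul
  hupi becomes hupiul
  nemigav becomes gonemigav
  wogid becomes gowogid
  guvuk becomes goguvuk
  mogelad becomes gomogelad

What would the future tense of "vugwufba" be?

vugwufbaul

wogid and sezhi both have last vowel 'i' yet inflect differently (gowogid, sezhiul), so the last vowel is not what conditions the rule; whether the stem ends in a vowel or a consonant is.
"vugwufba" ends in a vowel. The stems ending in a vowel (sezhi → sezhiul, guhama → guhamaul, hupi → hupiul) add -ul.
The other pattern: stems ending in a consonant add the prefix go-.
So vugwufba → vugwufbaul.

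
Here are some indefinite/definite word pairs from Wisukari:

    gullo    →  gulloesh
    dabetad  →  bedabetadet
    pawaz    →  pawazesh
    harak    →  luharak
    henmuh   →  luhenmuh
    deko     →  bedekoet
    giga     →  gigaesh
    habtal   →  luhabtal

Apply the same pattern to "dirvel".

bedirvelet

gullo and deko both end in -o yet inflect differently (gulloesh, bedekoet), so the final letter is not what conditions the rule; the first letter is.
"dirvel" begins with d-. The stems beginning with d- (deko → bedekoet, dabetad → bedabetadet) add be- … -et around the stem.
So dirvel → bedirvelet.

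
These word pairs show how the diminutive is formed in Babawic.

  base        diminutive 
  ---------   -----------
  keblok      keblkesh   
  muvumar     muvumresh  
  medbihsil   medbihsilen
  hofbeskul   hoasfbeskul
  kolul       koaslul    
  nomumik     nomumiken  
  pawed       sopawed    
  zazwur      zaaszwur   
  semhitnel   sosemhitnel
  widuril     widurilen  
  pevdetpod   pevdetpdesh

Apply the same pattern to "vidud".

semhitnel and medbihsil both end in -l yet inflect differently (sosemhitnel, medbihsilen), so the final letter is not what conditions the rule; the last vowel is.
"vidud" has last vowel 'u'. The stems whose last vowel is 'u' (zazwur → zaaszwur, hofbeskul → hoasfbeskul, kolul → koaslul) insert -as- after the first vowel.
So vidud → viasdud.

viasdud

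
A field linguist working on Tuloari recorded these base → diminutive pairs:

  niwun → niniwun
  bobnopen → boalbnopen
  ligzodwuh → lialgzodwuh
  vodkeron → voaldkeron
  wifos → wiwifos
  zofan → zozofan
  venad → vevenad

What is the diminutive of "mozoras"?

zofan and vodkeron both end in -n yet inflect differently (zozofan, voaldkeron), so the final letter is not what conditions the rule; the number of vowels is.
"mozoras" has 3 vowels. The stems with 3 vowels (ligzodwuh → lialgzodwuh, vodkeron → voaldkeron, bobnopen → boalbnopen) insert -al- after the first vowel.
So mozoras → moalzoras.

moalzoras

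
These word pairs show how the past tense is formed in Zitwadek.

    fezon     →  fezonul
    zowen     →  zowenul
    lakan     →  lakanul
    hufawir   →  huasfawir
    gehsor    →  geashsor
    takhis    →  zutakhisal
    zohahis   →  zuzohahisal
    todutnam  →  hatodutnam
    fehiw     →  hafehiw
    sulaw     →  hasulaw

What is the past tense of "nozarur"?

noaszarur

fezon and gehsor both have last vowel 'o' yet inflect differently (fezonul, geashsor), so the last vowel is not what conditions the rule; the final letter is.
"nozarur" ends in -r. The stems ending in -r (hufawir → huasfawir, gehsor → geashsor) insert -as- after the first vowel.
So nozarur → noaszarur.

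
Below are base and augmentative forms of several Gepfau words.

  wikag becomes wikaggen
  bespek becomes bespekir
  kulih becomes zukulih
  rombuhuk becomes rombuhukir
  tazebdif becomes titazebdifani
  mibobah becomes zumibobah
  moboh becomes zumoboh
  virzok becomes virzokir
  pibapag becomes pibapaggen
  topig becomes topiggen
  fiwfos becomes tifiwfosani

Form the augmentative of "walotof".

tiwalotofani

kulih and topig both have last vowel 'i' yet inflect differently (zukulih, topiggen), so the last vowel is not what conditions the rule; the final letter is.
"walotof" ends in -f. The one such stem in the data (tazebdif → titazebdifani) adds ti- … -ani around the stem, so the same rule applies.
So walotof → tiwalotofani.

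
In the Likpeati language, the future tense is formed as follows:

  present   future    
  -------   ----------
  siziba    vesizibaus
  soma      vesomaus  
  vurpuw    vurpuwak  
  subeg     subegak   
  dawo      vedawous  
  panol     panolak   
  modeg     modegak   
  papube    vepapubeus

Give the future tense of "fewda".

vefewdaus

subeg and papube both have last vowel 'e' yet inflect differently (subegak, vepapubeus), so the last vowel is not what conditions the rule; whether the stem ends in a vowel or a consonant is.
"fewda" ends in a vowel. The stems ending in a vowel (papube → vepapubeus, dawo → vedawous, siziba → vesizibaus) add ve- … -us around the stem.
So fewda → vefewdaus.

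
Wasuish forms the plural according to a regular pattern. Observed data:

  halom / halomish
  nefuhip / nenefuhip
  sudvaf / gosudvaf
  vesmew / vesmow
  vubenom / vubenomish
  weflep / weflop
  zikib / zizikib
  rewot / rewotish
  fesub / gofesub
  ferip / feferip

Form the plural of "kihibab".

ferip and weflep both end in -p yet inflect differently (feferip, weflop), so the final letter is not what conditions the rule; the last vowel is.
"kihibab" has last vowel 'a'. The one such stem in the data (sudvaf → gosudvaf) adds the prefix go-, so the same rule applies.
So kihibab → gokihibab.

gokihibab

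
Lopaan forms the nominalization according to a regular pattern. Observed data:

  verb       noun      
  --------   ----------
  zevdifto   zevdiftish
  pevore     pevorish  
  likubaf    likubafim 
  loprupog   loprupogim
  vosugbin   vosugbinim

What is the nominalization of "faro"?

farish

"faro" ends in a vowel. The stems ending in a vowel (zevdifto → zevdiftish, pevore → pevorish) drop the final letter and add -ish.
So faro → farish.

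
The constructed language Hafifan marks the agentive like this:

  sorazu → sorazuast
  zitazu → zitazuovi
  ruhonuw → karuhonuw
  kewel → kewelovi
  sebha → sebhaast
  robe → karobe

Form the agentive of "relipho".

sorazu and zitazu both end in -u yet inflect differently (sorazuast, zitazuovi), so the final letter is not what conditions the rule; the first letter is.
"relipho" begins with r-. The stems beginning with r- (robe → karobe, ruhonuw → karuhonuw) add the prefix ka-.
The other patterns: stems beginning with s- add -ast; stems beginning with k- or z- add -ovi.
So relipho → karelipho.

karelipho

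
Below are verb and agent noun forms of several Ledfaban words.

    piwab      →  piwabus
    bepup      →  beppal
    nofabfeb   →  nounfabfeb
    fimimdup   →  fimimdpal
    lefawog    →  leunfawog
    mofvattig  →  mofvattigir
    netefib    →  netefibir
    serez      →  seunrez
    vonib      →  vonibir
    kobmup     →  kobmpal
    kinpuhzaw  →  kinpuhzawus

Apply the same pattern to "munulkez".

nofabfeb and piwab both end in -b yet inflect differently (nounfabfeb, piwabus), so the final letter is not what conditions the rule; the last vowel is.
"munulkez" has last vowel 'e'. The stems whose last vowel is 'e' (serez → seunrez, nofabfeb → nounfabfeb) insert -un- after the first vowel.
The other patterns: stems whose last vowel is 'a' add -us; stems whose last vowel is 'i' add -ir; stems whose last vowel is 'u' delete the last vowel and add -al.
So munulkez → muunnulkez.

muunnulkez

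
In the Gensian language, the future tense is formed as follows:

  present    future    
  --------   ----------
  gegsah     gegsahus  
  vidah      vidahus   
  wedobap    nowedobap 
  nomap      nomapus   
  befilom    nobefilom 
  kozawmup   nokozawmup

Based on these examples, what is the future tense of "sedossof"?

nomap and kozawmup both end in -p yet inflect differently (nomapus, nokozawmup), so the final letter is not what conditions the rule; the number of vowels is.
"sedossof" has 3 vowels. The stems with 3 vowels (kozawmup → nokozawmup, befilom → nobefilom, wedobap → nowedobap) add the prefix no-.
So sedossof → nosedossof.

nosedossof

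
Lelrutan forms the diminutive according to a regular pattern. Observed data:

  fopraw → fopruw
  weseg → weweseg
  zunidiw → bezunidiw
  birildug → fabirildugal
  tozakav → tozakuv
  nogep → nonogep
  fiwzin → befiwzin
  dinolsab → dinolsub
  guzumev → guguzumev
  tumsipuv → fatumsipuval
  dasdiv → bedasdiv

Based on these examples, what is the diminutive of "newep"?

tozakav and tumsipuv both end in -v yet inflect differently (tozakuv, fatumsipuval), so the final letter is not what conditions the rule; the last vowel is.
"newep" has last vowel 'e'. The stems whose last vowel is 'e' (nogep → nonogep, weseg → weweseg, guzumev → guguzumev) repeat the first consonant+vowel as a prefix.
So newep → nenewep.

nenewep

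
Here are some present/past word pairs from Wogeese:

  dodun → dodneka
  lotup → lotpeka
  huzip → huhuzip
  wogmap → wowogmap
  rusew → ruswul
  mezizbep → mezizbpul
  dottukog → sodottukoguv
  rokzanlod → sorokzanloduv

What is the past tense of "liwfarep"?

lotup and huzip both end in -p yet inflect differently (lotpeka, huhuzip), so the final letter is not what conditions the rule; the last vowel is.
"liwfarep" has last vowel 'e'. The stems whose last vowel is 'e' (rusew → ruswul, mezizbep → mezizbpul) delete the last vowel and add -ul.
So liwfarep → liwfarpul.

liwfarpul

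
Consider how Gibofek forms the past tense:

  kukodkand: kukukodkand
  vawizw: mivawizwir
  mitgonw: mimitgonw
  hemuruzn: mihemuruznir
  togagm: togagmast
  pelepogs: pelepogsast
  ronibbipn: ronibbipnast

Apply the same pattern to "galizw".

migalizwir

mitgonw and vawizw both end in -w yet inflect differently (mimitgonw, mivawizwir), so the final letter is not what conditions the rule; the second-to-last letter is.
"galizw" has second-to-last letter 'z'. The stems whose second-to-last letter is 'z' (hemuruzn → mihemuruznir, vawizw → mivawizwir) add mi- … -ir around the stem.
The other patterns: stems whose second-to-last letter is 'n' repeat the first consonant+vowel as a prefix; stems whose second-to-last letter is 'g' or 'p' add -ast.
So galizw → migalizwir.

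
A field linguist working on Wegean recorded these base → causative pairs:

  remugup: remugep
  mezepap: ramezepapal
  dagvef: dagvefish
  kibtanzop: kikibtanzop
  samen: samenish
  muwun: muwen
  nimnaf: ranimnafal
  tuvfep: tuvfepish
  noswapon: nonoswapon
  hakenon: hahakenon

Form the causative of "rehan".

rarehanal

muwun and hakenon both end in -n yet inflect differently (muwen, hahakenon), so the final letter is not what conditions the rule; the last vowel is.
"rehan" has last vowel 'a'. The stems whose last vowel is 'a' (nimnaf → ranimnafal, mezepap → ramezepapal) add ra- … -al around the stem.
So rehan → rarehanal.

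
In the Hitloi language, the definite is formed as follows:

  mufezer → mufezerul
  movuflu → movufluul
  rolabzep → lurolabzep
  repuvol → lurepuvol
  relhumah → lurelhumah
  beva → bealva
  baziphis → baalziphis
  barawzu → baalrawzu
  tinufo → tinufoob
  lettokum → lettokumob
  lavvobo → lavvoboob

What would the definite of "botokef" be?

movuflu and barawzu both end in -u yet inflect differently (movufluul, baalrawzu), so the final letter is not what conditions the rule; the first letter is.
"botokef" begins with b-. The stems beginning with b- (beva → bealva, baziphis → baalziphis, barawzu → baalrawzu) insert -al- after the first vowel.
So botokef → boaltokef.

boaltokef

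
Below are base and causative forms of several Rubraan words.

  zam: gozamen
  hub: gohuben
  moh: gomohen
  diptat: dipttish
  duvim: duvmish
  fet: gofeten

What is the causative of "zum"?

diptat and fet both end in -t yet inflect differently (dipttish, gofeten), so the final letter is not what conditions the rule; the number of vowels is.
"zum" has 1 vowel. The stems with 1 vowel (hub → gohuben, fet → gofeten, zam → gozamen) add go- … -en around the stem.
The other pattern: stems with 2 vowels delete the last vowel and add -ish.
So zum → gozumen.

gozumen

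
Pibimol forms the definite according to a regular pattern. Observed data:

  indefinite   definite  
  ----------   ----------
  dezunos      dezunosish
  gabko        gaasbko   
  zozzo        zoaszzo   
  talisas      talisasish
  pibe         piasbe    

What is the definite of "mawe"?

maaswe

"mawe" ends in a vowel. The stems ending in a vowel (gabko → gaasbko, pibe → piasbe, zozzo → zoaszzo) insert -as- after the first vowel.
The other pattern: stems ending in a consonant add -ish.
So mawe → maaswe.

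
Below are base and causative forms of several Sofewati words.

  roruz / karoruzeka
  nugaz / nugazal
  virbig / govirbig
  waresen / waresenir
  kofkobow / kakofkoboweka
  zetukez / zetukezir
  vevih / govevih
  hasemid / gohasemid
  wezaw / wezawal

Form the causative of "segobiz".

gosegobiz

zetukez and roruz both end in -z yet inflect differently (zetukezir, karoruzeka), so the final letter is not what conditions the rule; the last vowel is.
"segobiz" has last vowel 'i'. The stems whose last vowel is 'i' (hasemid → gohasemid, virbig → govirbig, vevih → govevih) add the prefix go-.
So segobiz → gosegobiz.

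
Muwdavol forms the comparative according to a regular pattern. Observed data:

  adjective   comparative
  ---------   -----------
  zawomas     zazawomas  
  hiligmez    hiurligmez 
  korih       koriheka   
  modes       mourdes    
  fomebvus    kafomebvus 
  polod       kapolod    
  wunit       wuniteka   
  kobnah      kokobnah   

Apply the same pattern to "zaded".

modes and zawomas both end in -s yet inflect differently (mourdes, zazawomas), so the final letter is not what conditions the rule; the last vowel is.
"zaded" has last vowel 'e'. The stems whose last vowel is 'e' (hiligmez → hiurligmez, modes → mourdes) insert -ur- after the first vowel.
The other patterns: stems whose last vowel is 'a' repeat the first consonant+vowel as a prefix; stems whose last vowel is 'i' add -eka; stems whose last vowel is 'o' or 'u' add the prefix ka-.
So zaded → zaurded.

zaurded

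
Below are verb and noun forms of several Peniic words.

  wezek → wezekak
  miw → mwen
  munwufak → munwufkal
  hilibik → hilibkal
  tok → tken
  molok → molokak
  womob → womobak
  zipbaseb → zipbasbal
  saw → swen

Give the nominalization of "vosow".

vosowak

"vosow" has 2 vowels. The stems with 2 vowels (molok → molokak, womob → womobak, wezek → wezekak) add -ak.
So vosow → vosowak.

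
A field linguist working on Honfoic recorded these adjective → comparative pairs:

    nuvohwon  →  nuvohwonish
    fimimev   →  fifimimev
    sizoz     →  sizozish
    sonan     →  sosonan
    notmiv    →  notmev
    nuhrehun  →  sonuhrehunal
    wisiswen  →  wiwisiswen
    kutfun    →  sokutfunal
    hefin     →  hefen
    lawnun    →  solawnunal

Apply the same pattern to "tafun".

wisiswen and hefin both end in -n yet inflect differently (wiwisiswen, hefen), so the final letter is not what conditions the rule; the last vowel is.
"tafun" has last vowel 'u'. The stems whose last vowel is 'u' (nuhrehun → sonuhrehunal, lawnun → solawnunal, kutfun → sokutfunal) add so- … -al around the stem.
So tafun → sotafunal.

sotafunal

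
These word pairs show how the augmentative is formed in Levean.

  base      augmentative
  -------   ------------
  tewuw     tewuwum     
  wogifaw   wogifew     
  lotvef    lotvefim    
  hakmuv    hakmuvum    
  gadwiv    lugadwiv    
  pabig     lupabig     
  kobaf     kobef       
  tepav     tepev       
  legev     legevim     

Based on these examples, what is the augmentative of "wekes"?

wekesim

kobaf and lotvef both end in -f yet inflect differently (kobef, lotvefim), so the final letter is not what conditions the rule; the last vowel is.
"wekes" has last vowel 'e'. The stems whose last vowel is 'e' (lotvef → lotvefim, legev → legevim) add -im.
So wekes → wekesim.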